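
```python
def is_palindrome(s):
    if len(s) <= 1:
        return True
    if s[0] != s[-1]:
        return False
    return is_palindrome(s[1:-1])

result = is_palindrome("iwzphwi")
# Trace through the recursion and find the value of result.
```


is_palindrome("iwzphwi")
"iwzphwi": s[0]='i' == s[-1]='i' -> is_palindrome("wzphw")
"wzphw": s[0]='w' == s[-1]='w' -> is_palindrome("zph")
"zph": s[0]='z' != s[-1]='h' -> False
= False


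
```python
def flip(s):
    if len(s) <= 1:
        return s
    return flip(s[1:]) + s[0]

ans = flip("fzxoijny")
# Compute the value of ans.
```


flip("fzxoijny")
= flip("zxoijny") + "f"
= flip("xoijny") + "z" + "f"
= flip("oijny") + "x" + "z" + "f"
= flip("ijny") + "o" + "x" + "z" + "f"
= flip("jny") + "i" + "o" + "x" + "z" + "f"
= flip("ny") + "j" + "i" + "o" + "x" + "z" + "f"
= flip("y") + "n" + "j" + "i" + "o" + "x" + "z" + "f"
= "y" + "n" + "j" + "i" + "o" + "x" + "z" + "f"
= "ynjioxzf"


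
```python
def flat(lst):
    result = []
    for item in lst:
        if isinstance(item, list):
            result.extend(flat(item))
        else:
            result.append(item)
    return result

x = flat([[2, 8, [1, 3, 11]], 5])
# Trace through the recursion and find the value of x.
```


flat([[2, 8, [1, 3, 11]], 5])
Processing each element:
  [2, 8, [1, 3, 11]] is a list -> flat recursively -> [2, 8, 1, 3, 11]
  5 is not a list -> append 5
= [2, 8, 1, 3, 11, 5]


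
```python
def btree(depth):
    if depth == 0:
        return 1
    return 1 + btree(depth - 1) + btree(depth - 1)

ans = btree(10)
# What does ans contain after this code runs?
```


btree(10)
= 1 + btree(9) + btree(9)
= 1 + 2 * btree(9)
btree(k) = 2^(k+1) - 1
btree(0) = 1
btree(1) = 3
btree(2) = 7
btree(3) = 15
btree(4) = 31
btree(10) = 2^11 - 1 = 2047


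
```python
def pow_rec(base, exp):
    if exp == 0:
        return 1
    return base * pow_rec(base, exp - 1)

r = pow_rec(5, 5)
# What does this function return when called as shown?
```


pow_rec(5, 5)
= 5 * pow_rec(5, 4)
= 5 * 5 * pow_rec(5, 3)
= 5 * 5 * 5 * pow_rec(5, 2)
= 5 * 5 * 5 * 5 * pow_rec(5, 1)
= 5 * 5 * 5 * 5 * 5 * pow_rec(5, 0)
= 5 * 5 * 5 * 5 * 5 * 1
= 3125


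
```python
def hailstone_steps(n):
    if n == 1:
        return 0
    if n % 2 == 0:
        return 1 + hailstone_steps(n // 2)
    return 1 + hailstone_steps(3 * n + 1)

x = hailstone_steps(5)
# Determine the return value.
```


hailstone_steps(5)
5 is odd -> 3*5+1 = 16 -> hailstone_steps(16)
16 is even -> hailstone_steps(8)
8 is even -> hailstone_steps(4)
4 is even -> hailstone_steps(2)
2 is even -> hailstone_steps(1)
Reached 1 after 5 steps
= 5


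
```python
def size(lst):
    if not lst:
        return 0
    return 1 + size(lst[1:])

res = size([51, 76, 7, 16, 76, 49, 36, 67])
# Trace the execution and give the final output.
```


size([51, 76, 7, 16, 76, 49, 36, 67])
= 1 + size([76, 7, 16, 76, 49, 36, 67])
= 1 + 1 + size([7, 16, 76, 49, 36, 67])
= 1 + 1 + 1 + size([16, 76, 49, 36, 67])
= 1 + 1 + 1 + 1 + size([76, 49, 36, 67])
= 1 + 1 + 1 + 1 + 1 + size([49, 36, 67])
= 1 + 1 + 1 + 1 + 1 + 1 + size([36, 67])
= 1 + 1 + 1 + 1 + 1 + 1 + 1 + size([67])
= 1 + 1 + 1 + 1 + 1 + 1 + 1 + 1 + size([])
= 1 + 1 + 1 + 1 + 1 + 1 + 1 + 1 + 0
= 8


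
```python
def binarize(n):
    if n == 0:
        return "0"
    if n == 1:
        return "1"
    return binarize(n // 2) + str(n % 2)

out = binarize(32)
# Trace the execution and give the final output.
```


binarize(32)
= binarize(16) + "0"
= binarize(8) + "0" + "0"
= binarize(4) + "0" + "0" + "0"
= binarize(2) + "0" + "0" + "0" + "0"
= binarize(1) + "0" + "0" + "0" + "0" + "0"
= "1" + "0" + "0" + "0" + "0" + "0"
= "100000"


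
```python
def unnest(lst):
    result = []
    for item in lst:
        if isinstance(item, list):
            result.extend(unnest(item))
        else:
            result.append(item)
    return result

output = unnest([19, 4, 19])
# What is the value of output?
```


unnest([19, 4, 19])
Processing each element:
  19 is not a list -> append 19
  4 is not a list -> append 4
  19 is not a list -> append 19
= [19, 4, 19]


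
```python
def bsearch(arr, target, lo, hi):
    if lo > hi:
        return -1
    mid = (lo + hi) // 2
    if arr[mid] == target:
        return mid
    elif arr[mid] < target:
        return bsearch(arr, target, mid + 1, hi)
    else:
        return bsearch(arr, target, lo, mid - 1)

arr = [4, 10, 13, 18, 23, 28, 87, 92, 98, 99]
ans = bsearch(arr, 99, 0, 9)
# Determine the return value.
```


bsearch(arr, 99, 0, 9)
lo=0, hi=9, mid=4, arr[mid]=23
23 < 99, search right half
lo=5, hi=9, mid=7, arr[mid]=92
92 < 99, search right half
lo=8, hi=9, mid=8, arr[mid]=98
98 < 99, search right half
lo=9, hi=9, mid=9, arr[mid]=99
arr[9] == 99, found at index 9
= 9


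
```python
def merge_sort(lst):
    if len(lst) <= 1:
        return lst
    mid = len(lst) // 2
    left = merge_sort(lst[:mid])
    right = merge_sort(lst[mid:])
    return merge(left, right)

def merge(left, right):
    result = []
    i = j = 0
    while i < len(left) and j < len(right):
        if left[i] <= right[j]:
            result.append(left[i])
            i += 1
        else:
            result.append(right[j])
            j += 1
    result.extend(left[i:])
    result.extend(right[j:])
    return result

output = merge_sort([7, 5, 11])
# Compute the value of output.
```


merge_sort([7, 5, 11])
Split into [7] and [5, 11]
Left sorted: [7]
Right sorted: [5, 11]
Merge [7] and [5, 11]
= [5, 7, 11]


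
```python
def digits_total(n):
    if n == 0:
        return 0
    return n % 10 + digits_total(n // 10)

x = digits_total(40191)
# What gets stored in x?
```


digits_total(40191)
= 1 + digits_total(4019)
= 1 + 9 + digits_total(401)
= 1 + 9 + 1 + digits_total(40)
= 1 + 9 + 1 + 0 + digits_total(4)
= 1 + 9 + 1 + 0 + 4 + digits_total(0)
= 1 + 9 + 1 + 0 + 4 + 0
= 15


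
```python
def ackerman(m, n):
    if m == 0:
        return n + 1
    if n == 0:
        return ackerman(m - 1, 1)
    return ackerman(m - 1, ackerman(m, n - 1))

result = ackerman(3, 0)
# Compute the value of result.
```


ackerman(3, 0)
n == 0: return ackerman(2, 1)
= ackerman(2, 1) = 5
= 5


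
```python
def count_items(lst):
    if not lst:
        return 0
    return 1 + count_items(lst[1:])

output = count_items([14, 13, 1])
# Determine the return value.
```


count_items([14, 13, 1])
= 1 + count_items([13, 1])
= 1 + 1 + count_items([1])
= 1 + 1 + 1 + count_items([])
= 1 + 1 + 1 + 0
= 3


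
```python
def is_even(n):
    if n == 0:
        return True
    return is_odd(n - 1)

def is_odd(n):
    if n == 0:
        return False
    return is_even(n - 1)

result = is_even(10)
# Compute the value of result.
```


is_even(10)
= is_odd(9)
= is_even(8)
= is_odd(7)
= is_even(6)
= is_odd(5)
= is_even(4)
= is_odd(3)
= is_even(2)
= is_odd(1)
= is_even(0)
n == 0: return True
= True


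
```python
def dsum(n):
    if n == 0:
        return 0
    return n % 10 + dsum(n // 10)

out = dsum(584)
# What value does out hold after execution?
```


dsum(584)
= 4 + dsum(58)
= 4 + 8 + dsum(5)
= 4 + 8 + 5 + dsum(0)
= 4 + 8 + 5 + 0
= 17


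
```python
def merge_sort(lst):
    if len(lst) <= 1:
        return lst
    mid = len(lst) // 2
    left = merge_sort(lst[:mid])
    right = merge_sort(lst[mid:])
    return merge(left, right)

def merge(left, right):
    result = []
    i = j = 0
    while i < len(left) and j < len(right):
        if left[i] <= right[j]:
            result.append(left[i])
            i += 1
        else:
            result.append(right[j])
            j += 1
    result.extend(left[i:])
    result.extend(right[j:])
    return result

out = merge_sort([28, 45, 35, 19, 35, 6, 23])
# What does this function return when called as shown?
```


merge_sort([28, 45, 35, 19, 35, 6, 23])
Split into [28, 45, 35] and [19, 35, 6, 23]
Left sorted: [28, 35, 45]
Right sorted: [6, 19, 23, 35]
Merge [28, 35, 45] and [6, 19, 23, 35]
= [6, 19, 23, 28, 35, 35, 45]


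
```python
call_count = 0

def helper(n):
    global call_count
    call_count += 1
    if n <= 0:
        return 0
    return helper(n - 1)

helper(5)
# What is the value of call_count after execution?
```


helper(5) calls helper(4) calls ... calls helper(0)
Total calls: 5 + 1 (for base case) = 6


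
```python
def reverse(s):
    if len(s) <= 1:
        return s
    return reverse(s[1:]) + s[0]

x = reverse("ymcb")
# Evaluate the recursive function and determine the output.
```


reverse("ymcb")
= reverse("mcb") + "y"
= reverse("cb") + "m" + "y"
= reverse("b") + "c" + "m" + "y"
= "b" + "c" + "m" + "y"
= "bcmy"


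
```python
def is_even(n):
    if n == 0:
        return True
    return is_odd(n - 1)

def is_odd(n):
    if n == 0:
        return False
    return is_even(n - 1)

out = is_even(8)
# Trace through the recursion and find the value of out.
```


is_even(8)
= is_odd(7)
= is_even(6)
= is_odd(5)
= is_even(4)
= is_odd(3)
= is_even(2)
= is_odd(1)
= is_even(0)
n == 0: return True
= True


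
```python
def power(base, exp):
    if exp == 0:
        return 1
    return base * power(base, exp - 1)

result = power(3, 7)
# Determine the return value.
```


power(3, 7)
= 3 * power(3, 6)
= 3 * 3 * power(3, 5)
= 3 * 3 * 3 * power(3, 4)
= 3 * 3 * 3 * 3 * power(3, 3)
= 3 * 3 * 3 * 3 * 3 * power(3, 2)
= 3 * 3 * 3 * 3 * 3 * 3 * power(3, 1)
= 3 * 3 * 3 * 3 * 3 * 3 * 3 * power(3, 0)
= 3 * 3 * 3 * 3 * 3 * 3 * 3 * 1
= 2187


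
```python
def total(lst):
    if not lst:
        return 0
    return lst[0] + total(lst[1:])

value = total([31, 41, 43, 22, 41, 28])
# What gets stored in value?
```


total([31, 41, 43, 22, 41, 28])
= 31 + total([41, 43, 22, 41, 28])
= 31 + 41 + total([43, 22, 41, 28])
= 31 + 41 + 43 + total([22, 41, 28])
= 31 + 41 + 43 + 22 + total([41, 28])
= 31 + 41 + 43 + 22 + 41 + total([28])
= 31 + 41 + 43 + 22 + 41 + 28 + total([])
= 31 + 41 + 43 + 22 + 41 + 28 + 0
= 206


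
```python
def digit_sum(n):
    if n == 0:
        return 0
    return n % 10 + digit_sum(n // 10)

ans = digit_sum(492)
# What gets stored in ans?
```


digit_sum(492)
= 2 + digit_sum(49)
= 2 + 9 + digit_sum(4)
= 2 + 9 + 4 + digit_sum(0)
= 2 + 9 + 4 + 0
= 15


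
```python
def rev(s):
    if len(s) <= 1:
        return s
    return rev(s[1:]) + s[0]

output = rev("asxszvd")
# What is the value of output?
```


rev("asxszvd")
= rev("sxszvd") + "a"
= rev("xszvd") + "s" + "a"
= rev("szvd") + "x" + "s" + "a"
= rev("zvd") + "s" + "x" + "s" + "a"
= rev("vd") + "z" + "s" + "x" + "s" + "a"
= rev("d") + "v" + "z" + "s" + "x" + "s" + "a"
= "d" + "v" + "z" + "s" + "x" + "s" + "a"
= "dvzsxsa"


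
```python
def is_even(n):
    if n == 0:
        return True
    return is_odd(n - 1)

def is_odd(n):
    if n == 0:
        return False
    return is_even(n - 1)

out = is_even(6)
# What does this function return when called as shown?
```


is_even(6)
= is_odd(5)
= is_even(4)
= is_odd(3)
= is_even(2)
= is_odd(1)
= is_even(0)
n == 0: return True
= True


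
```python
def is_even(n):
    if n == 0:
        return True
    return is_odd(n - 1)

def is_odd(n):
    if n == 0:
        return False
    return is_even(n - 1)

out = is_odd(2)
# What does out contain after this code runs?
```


is_odd(2)
= is_even(1)
= is_odd(0)
n == 0: return False
= False


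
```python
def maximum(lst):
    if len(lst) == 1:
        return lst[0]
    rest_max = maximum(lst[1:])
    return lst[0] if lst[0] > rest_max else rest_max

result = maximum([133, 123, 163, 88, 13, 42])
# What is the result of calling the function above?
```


maximum([133, 123, 163, 88, 13, 42])
= compare 133 with maximum([123, 163, 88, 13, 42])
= compare 123 with maximum([163, 88, 13, 42])
= compare 163 with maximum([88, 13, 42])
= compare 88 with maximum([13, 42])
= compare 13 with maximum([42])
Base: maximum([42]) = 42
compare 13 with 42: max = 42
compare 88 with 42: max = 88
compare 163 with 88: max = 163
compare 123 with 163: max = 163
compare 133 with 163: max = 163
= 163


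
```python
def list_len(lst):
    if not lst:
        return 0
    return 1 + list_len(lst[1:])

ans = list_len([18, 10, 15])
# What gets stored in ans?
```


list_len([18, 10, 15])
= 1 + list_len([10, 15])
= 1 + 1 + list_len([15])
= 1 + 1 + 1 + list_len([])
= 1 + 1 + 1 + 0
= 3


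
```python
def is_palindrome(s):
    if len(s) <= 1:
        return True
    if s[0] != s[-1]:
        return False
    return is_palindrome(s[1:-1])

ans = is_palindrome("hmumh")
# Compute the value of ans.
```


is_palindrome("hmumh")
"hmumh": s[0]='h' == s[-1]='h' -> is_palindrome("mum")
"mum": s[0]='m' == s[-1]='m' -> is_palindrome("u")
"u": len <= 1 -> True
= True


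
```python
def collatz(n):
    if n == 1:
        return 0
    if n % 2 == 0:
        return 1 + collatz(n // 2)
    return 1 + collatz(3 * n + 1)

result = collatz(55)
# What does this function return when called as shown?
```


collatz(55)
55 is odd -> 3*55+1 = 166 -> collatz(166)
166 is even -> collatz(83)
83 is odd -> 3*83+1 = 250 -> collatz(250)
250 is even -> collatz(125)
125 is odd -> 3*125+1 = 376 -> collatz(376)
376 is even -> collatz(188)
188 is even -> collatz(94)
94 is even -> collatz(47)
47 is odd -> 3*47+1 = 142 -> collatz(142)
142 is even -> collatz(71)
71 is odd -> 3*71+1 = 214 -> collatz(214)
214 is even -> collatz(107)
107 is odd -> 3*107+1 = 322 -> collatz(322)
322 is even -> collatz(161)
161 is odd -> 3*161+1 = 484 -> collatz(484)
484 is even -> collatz(242)
242 is even -> collatz(121)
121 is odd -> 3*121+1 = 364 -> collatz(364)
364 is even -> collatz(182)
182 is even -> collatz(91)
91 is odd -> 3*91+1 = 274 -> collatz(274)
274 is even -> collatz(137)
137 is odd -> 3*137+1 = 412 -> collatz(412)
412 is even -> collatz(206)
206 is even -> collatz(103)
103 is odd -> 3*103+1 = 310 -> collatz(310)
310 is even -> collatz(155)
155 is odd -> 3*155+1 = 466 -> collatz(466)
466 is even -> collatz(233)
233 is odd -> 3*233+1 = 700 -> collatz(700)
700 is even -> collatz(350)
350 is even -> collatz(175)
175 is odd -> 3*175+1 = 526 -> collatz(526)
526 is even -> collatz(263)
263 is odd -> 3*263+1 = 790 -> collatz(790)
790 is even -> collatz(395)
395 is odd -> 3*395+1 = 1186 -> collatz(1186)
1186 is even -> collatz(593)
593 is odd -> 3*593+1 = 1780 -> collatz(1780)
1780 is even -> collatz(890)
890 is even -> collatz(445)
445 is odd -> 3*445+1 = 1336 -> collatz(1336)
1336 is even -> collatz(668)
668 is even -> collatz(334)
334 is even -> collatz(167)
167 is odd -> 3*167+1 = 502 -> collatz(502)
502 is even -> collatz(251)
251 is odd -> 3*251+1 = 754 -> collatz(754)
754 is even -> collatz(377)
377 is odd -> 3*377+1 = 1132 -> collatz(1132)
1132 is even -> collatz(566)
566 is even -> collatz(283)
283 is odd -> 3*283+1 = 850 -> collatz(850)
850 is even -> collatz(425)
425 is odd -> 3*425+1 = 1276 -> collatz(1276)
1276 is even -> collatz(638)
638 is even -> collatz(319)
319 is odd -> 3*319+1 = 958 -> collatz(958)
958 is even -> collatz(479)
479 is odd -> 3*479+1 = 1438 -> collatz(1438)
1438 is even -> collatz(719)
719 is odd -> 3*719+1 = 2158 -> collatz(2158)
2158 is even -> collatz(1079)
1079 is odd -> 3*1079+1 = 3238 -> collatz(3238)
3238 is even -> collatz(1619)
1619 is odd -> 3*1619+1 = 4858 -> collatz(4858)
4858 is even -> collatz(2429)
2429 is odd -> 3*2429+1 = 7288 -> collatz(7288)
7288 is even -> collatz(3644)
3644 is even -> collatz(1822)
1822 is even -> collatz(911)
911 is odd -> 3*911+1 = 2734 -> collatz(2734)
2734 is even -> collatz(1367)
1367 is odd -> 3*1367+1 = 4102 -> collatz(4102)
4102 is even -> collatz(2051)
2051 is odd -> 3*2051+1 = 6154 -> collatz(6154)
6154 is even -> collatz(3077)
3077 is odd -> 3*3077+1 = 9232 -> collatz(9232)
9232 is even -> collatz(4616)
4616 is even -> collatz(2308)
2308 is even -> collatz(1154)
1154 is even -> collatz(577)
577 is odd -> 3*577+1 = 1732 -> collatz(1732)
1732 is even -> collatz(866)
866 is even -> collatz(433)
433 is odd -> 3*433+1 = 1300 -> collatz(1300)
1300 is even -> collatz(650)
650 is even -> collatz(325)
325 is odd -> 3*325+1 = 976 -> collatz(976)
976 is even -> collatz(488)
488 is even -> collatz(244)
244 is even -> collatz(122)
122 is even -> collatz(61)
61 is odd -> 3*61+1 = 184 -> collatz(184)
184 is even -> collatz(92)
92 is even -> collatz(46)
46 is even -> collatz(23)
23 is odd -> 3*23+1 = 70 -> collatz(70)
70 is even -> collatz(35)
35 is odd -> 3*35+1 = 106 -> collatz(106)
106 is even -> collatz(53)
53 is odd -> 3*53+1 = 160 -> collatz(160)
160 is even -> collatz(80)
80 is even -> collatz(40)
40 is even -> collatz(20)
20 is even -> collatz(10)
10 is even -> collatz(5)
5 is odd -> 3*5+1 = 16 -> collatz(16)
16 is even -> collatz(8)
8 is even -> collatz(4)
4 is even -> collatz(2)
2 is even -> collatz(1)
Reached 1 after 112 steps
= 112


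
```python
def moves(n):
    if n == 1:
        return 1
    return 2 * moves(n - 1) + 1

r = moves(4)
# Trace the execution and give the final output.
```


moves(4)
= 2 * moves(3) + 1
= 2 * (2 * moves(2) + 1) + 1
= 2 * (2 * (2 * moves(1) + 1) + 1) + 1
Now compute bottom-up:
moves(1) = 1
moves(2) = 2 * 1 + 1 = 3
moves(3) = 2 * 3 + 1 = 7
moves(4) = 2 * 7 + 1 = 15
= 15


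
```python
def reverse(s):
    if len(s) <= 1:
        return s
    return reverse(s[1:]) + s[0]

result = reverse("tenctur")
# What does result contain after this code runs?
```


reverse("tenctur")
= reverse("enctur") + "t"
= reverse("nctur") + "e" + "t"
= reverse("ctur") + "n" + "e" + "t"
= reverse("tur") + "c" + "n" + "e" + "t"
= reverse("ur") + "t" + "c" + "n" + "e" + "t"
= reverse("r") + "u" + "t" + "c" + "n" + "e" + "t"
= "r" + "u" + "t" + "c" + "n" + "e" + "t"
= "rutcnet"


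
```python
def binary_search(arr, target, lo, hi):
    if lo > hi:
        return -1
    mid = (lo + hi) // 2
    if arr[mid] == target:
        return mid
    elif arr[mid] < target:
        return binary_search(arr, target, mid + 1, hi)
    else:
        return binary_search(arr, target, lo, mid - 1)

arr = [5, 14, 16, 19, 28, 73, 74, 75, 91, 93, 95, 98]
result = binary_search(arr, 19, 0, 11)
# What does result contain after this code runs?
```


binary_search(arr, 19, 0, 11)
lo=0, hi=11, mid=5, arr[mid]=73
73 > 19, search left half
lo=0, hi=4, mid=2, arr[mid]=16
16 < 19, search right half
lo=3, hi=4, mid=3, arr[mid]=19
arr[3] == 19, found at index 3
= 3


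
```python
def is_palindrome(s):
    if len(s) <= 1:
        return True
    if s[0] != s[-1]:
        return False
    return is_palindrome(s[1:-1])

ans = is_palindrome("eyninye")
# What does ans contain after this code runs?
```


is_palindrome("eyninye")
"eyninye": s[0]='e' == s[-1]='e' -> is_palindrome("yniny")
"yniny": s[0]='y' == s[-1]='y' -> is_palindrome("nin")
"nin": s[0]='n' == s[-1]='n' -> is_palindrome("i")
"i": len <= 1 -> True
= True


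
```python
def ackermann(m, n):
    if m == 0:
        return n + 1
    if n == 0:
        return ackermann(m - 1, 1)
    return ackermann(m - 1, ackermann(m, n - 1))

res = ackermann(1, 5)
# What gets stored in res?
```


ackermann(1, 5)
= ackermann(0, ackermann(1, 4))
First compute ackermann(1, 4) = 6
= ackermann(0, 6)
= 7


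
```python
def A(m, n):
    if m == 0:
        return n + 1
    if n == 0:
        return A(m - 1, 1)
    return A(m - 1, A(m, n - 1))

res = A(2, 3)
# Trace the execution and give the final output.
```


A(2, 3)
= A(1, A(2, 2))
First compute A(2, 2) = 7
= A(1, 7)
= 9


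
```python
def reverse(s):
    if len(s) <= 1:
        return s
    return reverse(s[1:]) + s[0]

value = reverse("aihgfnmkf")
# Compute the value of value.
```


reverse("aihgfnmkf")
= reverse("ihgfnmkf") + "a"
= reverse("hgfnmkf") + "i" + "a"
= reverse("gfnmkf") + "h" + "i" + "a"
= reverse("fnmkf") + "g" + "h" + "i" + "a"
= reverse("nmkf") + "f" + "g" + "h" + "i" + "a"
= reverse("mkf") + "n" + "f" + "g" + "h" + "i" + "a"
= reverse("kf") + "m" + "n" + "f" + "g" + "h" + "i" + "a"
= reverse("f") + "k" + "m" + "n" + "f" + "g" + "h" + "i" + "a"
= "f" + "k" + "m" + "n" + "f" + "g" + "h" + "i" + "a"
= "fkmnfghia"


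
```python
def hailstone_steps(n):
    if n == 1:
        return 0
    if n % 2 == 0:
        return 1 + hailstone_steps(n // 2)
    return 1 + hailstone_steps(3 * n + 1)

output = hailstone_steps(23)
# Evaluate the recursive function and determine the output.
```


hailstone_steps(23)
23 is odd -> 3*23+1 = 70 -> hailstone_steps(70)
70 is even -> hailstone_steps(35)
35 is odd -> 3*35+1 = 106 -> hailstone_steps(106)
106 is even -> hailstone_steps(53)
53 is odd -> 3*53+1 = 160 -> hailstone_steps(160)
160 is even -> hailstone_steps(80)
80 is even -> hailstone_steps(40)
40 is even -> hailstone_steps(20)
20 is even -> hailstone_steps(10)
10 is even -> hailstone_steps(5)
5 is odd -> 3*5+1 = 16 -> hailstone_steps(16)
16 is even -> hailstone_steps(8)
8 is even -> hailstone_steps(4)
4 is even -> hailstone_steps(2)
2 is even -> hailstone_steps(1)
Reached 1 after 15 steps
= 15


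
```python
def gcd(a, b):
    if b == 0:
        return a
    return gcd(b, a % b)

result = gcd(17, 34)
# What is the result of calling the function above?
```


gcd(17, 34)
= gcd(34, 17 % 34) = gcd(34, 17)
= gcd(17, 34 % 17) = gcd(17, 0)
b == 0, return a = 17


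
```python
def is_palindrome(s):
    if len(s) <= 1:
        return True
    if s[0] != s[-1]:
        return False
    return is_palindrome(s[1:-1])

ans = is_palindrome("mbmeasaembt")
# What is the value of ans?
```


is_palindrome("mbmeasaembt")
"mbmeasaembt": s[0]='m' != s[-1]='t' -> False
= False


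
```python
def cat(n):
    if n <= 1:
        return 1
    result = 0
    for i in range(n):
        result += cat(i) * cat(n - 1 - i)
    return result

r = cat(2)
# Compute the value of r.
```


cat(2)
= sum of cat(i) * cat(2-1-i) for i in 0..1
  cat(0)*cat(1) = 1*1 = 1
  cat(1)*cat(0) = 1*1 = 1
= 1 + 1
= 2


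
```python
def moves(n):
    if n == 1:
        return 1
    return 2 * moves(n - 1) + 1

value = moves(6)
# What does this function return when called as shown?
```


moves(6)
= 2 * moves(5) + 1
= 2 * (2 * moves(4) + 1) + 1
= 2 * (2 * (2 * moves(3) + 1) + 1) + 1
= 2 * (2 * (2 * (2 * moves(2) + 1) + 1) + 1) + 1
= 2 * (2 * (2 * (2 * (2 * moves(1) + 1) + 1) + 1) + 1) + 1
Now compute bottom-up:
moves(1) = 1
moves(2) = 2 * 1 + 1 = 3
moves(3) = 2 * 3 + 1 = 7
moves(4) = 2 * 7 + 1 = 15
moves(5) = 2 * 15 + 1 = 31
moves(6) = 2 * 31 + 1 = 63
= 63


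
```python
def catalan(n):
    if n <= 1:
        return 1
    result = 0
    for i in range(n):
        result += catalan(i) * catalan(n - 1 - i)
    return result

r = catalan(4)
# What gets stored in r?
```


catalan(4)
= sum of catalan(i) * catalan(4-1-i) for i in 0..3
First compute sub-values bottom-up:
  catalan(0) = 1, catalan(1) = 1
  catalan(2) = 1*1 + 1*1 = 2
  catalan(3) = 1*2 + 1*1 + 2*1 = 5
Now catalan(4):
  catalan(0)*catalan(3) = 1*5 = 5
  catalan(1)*catalan(2) = 1*2 = 2
  catalan(2)*catalan(1) = 2*1 = 2
  catalan(3)*catalan(0) = 5*1 = 5
= 5 + 2 + 2 + 5
= 14


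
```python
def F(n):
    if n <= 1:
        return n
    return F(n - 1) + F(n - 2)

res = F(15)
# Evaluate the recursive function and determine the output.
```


F(15)
= F(14) + F(13)
= (F(13) + F(12)) + F(13)
Computing bottom-up: F(0)=0, F(1)=1, F(2)=1, F(3)=2, F(4)=3, F(5)=5, F(6)=8, F(7)=13, F(8)=21, F(9)=34, F(10)=55, F(11)=89, F(12)=144, F(13)=233, F(14)=377, F(15)=610
= 610


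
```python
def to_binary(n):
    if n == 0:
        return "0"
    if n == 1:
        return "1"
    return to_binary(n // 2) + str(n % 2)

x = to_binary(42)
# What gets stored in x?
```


to_binary(42)
= to_binary(21) + "0"
= to_binary(10) + "1" + "0"
= to_binary(5) + "0" + "1" + "0"
= to_binary(2) + "1" + "0" + "1" + "0"
= to_binary(1) + "0" + "1" + "0" + "1" + "0"
= "1" + "0" + "1" + "0" + "1" + "0"
= "101010"


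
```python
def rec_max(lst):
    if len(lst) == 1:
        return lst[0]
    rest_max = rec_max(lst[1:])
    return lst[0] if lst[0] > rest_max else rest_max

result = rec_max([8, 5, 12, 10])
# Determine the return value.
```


rec_max([8, 5, 12, 10])
= compare 8 with rec_max([5, 12, 10])
= compare 5 with rec_max([12, 10])
= compare 12 with rec_max([10])
Base: rec_max([10]) = 10
compare 12 with 10: max = 12
compare 5 with 12: max = 12
compare 8 with 12: max = 12
= 12


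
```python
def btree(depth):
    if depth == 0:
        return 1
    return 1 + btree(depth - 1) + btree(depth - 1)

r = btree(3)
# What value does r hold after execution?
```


btree(3)
= 1 + btree(2) + btree(2)
= 1 + 2 * btree(2)
btree(k) = 2^(k+1) - 1
btree(0) = 1
btree(1) = 3
btree(2) = 7
btree(3) = 15
btree(3) = 2^4 - 1 = 15


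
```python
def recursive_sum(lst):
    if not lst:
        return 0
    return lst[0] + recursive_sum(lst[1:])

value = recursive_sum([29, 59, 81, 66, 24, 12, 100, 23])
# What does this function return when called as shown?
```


recursive_sum([29, 59, 81, 66, 24, 12, 100, 23])
= 29 + recursive_sum([59, 81, 66, 24, 12, 100, 23])
= 29 + 59 + recursive_sum([81, 66, 24, 12, 100, 23])
= 29 + 59 + 81 + recursive_sum([66, 24, 12, 100, 23])
= 29 + 59 + 81 + 66 + recursive_sum([24, 12, 100, 23])
= 29 + 59 + 81 + 66 + 24 + recursive_sum([12, 100, 23])
= 29 + 59 + 81 + 66 + 24 + 12 + recursive_sum([100, 23])
= 29 + 59 + 81 + 66 + 24 + 12 + 100 + recursive_sum([23])
= 29 + 59 + 81 + 66 + 24 + 12 + 100 + 23 + recursive_sum([])
= 29 + 59 + 81 + 66 + 24 + 12 + 100 + 23 + 0
= 394


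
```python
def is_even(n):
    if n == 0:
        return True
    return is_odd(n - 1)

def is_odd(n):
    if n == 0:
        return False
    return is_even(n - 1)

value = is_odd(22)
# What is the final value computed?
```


is_odd(22)
= is_even(21)
= is_odd(20)
= is_even(19)
= is_odd(18)
= is_even(17)
= is_odd(16)
= is_even(15)
= is_odd(14)
= is_even(13)
= is_odd(12)
= is_even(11)
= is_odd(10)
= is_even(9)
= is_odd(8)
= is_even(7)
= is_odd(6)
= is_even(5)
= is_odd(4)
= is_even(3)
= is_odd(2)
= is_even(1)
= is_odd(0)
n == 0: return False
= False


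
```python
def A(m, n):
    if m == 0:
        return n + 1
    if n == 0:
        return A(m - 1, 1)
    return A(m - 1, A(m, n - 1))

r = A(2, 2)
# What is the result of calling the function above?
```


A(2, 2)
= A(1, A(2, 1))
First compute A(2, 1) = 5
= A(1, 5)
= 7


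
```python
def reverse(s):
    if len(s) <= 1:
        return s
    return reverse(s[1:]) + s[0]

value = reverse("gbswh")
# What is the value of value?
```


reverse("gbswh")
= reverse("bswh") + "g"
= reverse("swh") + "b" + "g"
= reverse("wh") + "s" + "b" + "g"
= reverse("h") + "w" + "s" + "b" + "g"
= "h" + "w" + "s" + "b" + "g"
= "hwsbg"


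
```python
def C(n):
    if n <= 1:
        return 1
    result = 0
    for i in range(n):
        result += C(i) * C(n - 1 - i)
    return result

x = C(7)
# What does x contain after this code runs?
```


C(7)
= sum of C(i) * C(7-1-i) for i in 0..6
First compute sub-values bottom-up:
  C(0) = 1, C(1) = 1
  C(2) = 1*1 + 1*1 = 2
  C(3) = 1*2 + 1*1 + 2*1 = 5
  C(4) = 1*5 + 1*2 + 2*1 + 5*1 = 14
  C(5) = 1*14 + 1*5 + 2*2 + 5*1 + 14*1 = 42
  C(6) = 1*42 + 1*14 + 2*5 + 5*2 + 14*1 + 42*1 = 132
Now C(7):
  C(0)*C(6) = 1*132 = 132
  C(1)*C(5) = 1*42 = 42
  C(2)*C(4) = 2*14 = 28
  C(3)*C(3) = 5*5 = 25
  C(4)*C(2) = 14*2 = 28
  C(5)*C(1) = 42*1 = 42
  C(6)*C(0) = 132*1 = 132
= 132 + 42 + 28 + 25 + 28 + 42 + 132
= 429


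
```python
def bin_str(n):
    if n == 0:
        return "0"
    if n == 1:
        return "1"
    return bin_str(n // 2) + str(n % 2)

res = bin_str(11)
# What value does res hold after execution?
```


bin_str(11)
= bin_str(5) + "1"
= bin_str(2) + "1" + "1"
= bin_str(1) + "0" + "1" + "1"
= "1" + "0" + "1" + "1"
= "1011"


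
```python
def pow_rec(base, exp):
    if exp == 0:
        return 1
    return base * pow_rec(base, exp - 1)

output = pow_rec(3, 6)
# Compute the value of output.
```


pow_rec(3, 6)
= 3 * pow_rec(3, 5)
= 3 * 3 * pow_rec(3, 4)
= 3 * 3 * 3 * pow_rec(3, 3)
= 3 * 3 * 3 * 3 * pow_rec(3, 2)
= 3 * 3 * 3 * 3 * 3 * pow_rec(3, 1)
= 3 * 3 * 3 * 3 * 3 * 3 * pow_rec(3, 0)
= 3 * 3 * 3 * 3 * 3 * 3 * 1
= 729


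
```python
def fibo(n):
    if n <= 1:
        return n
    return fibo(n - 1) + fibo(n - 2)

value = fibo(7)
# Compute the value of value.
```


fibo(7)
= fibo(6) + fibo(5)
= (fibo(5) + fibo(4)) + fibo(5)
Computing bottom-up: fibo(0)=0, fibo(1)=1, fibo(2)=1, fibo(3)=2, fibo(4)=3, fibo(5)=5, fibo(6)=8, fibo(7)=13
= 13


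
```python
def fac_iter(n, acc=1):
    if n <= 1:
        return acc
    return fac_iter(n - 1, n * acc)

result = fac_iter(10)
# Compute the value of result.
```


fac_iter(10, 1)
= fac_iter(9, 10 * 1) = fac_iter(9, 10)
= fac_iter(8, 9 * 10) = fac_iter(8, 90)
= fac_iter(7, 8 * 90) = fac_iter(7, 720)
= fac_iter(6, 7 * 720) = fac_iter(6, 5040)
= fac_iter(5, 6 * 5040) = fac_iter(5, 30240)
= fac_iter(4, 5 * 30240) = fac_iter(4, 151200)
= fac_iter(3, 4 * 151200) = fac_iter(3, 604800)
= fac_iter(2, 3 * 604800) = fac_iter(2, 1814400)
= fac_iter(1, 2 * 1814400) = fac_iter(1, 3628800)
n <= 1, return acc = 3628800


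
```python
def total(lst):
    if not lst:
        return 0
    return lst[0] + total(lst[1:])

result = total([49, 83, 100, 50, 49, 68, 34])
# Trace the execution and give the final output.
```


total([49, 83, 100, 50, 49, 68, 34])
= 49 + total([83, 100, 50, 49, 68, 34])
= 49 + 83 + total([100, 50, 49, 68, 34])
= 49 + 83 + 100 + total([50, 49, 68, 34])
= 49 + 83 + 100 + 50 + total([49, 68, 34])
= 49 + 83 + 100 + 50 + 49 + total([68, 34])
= 49 + 83 + 100 + 50 + 49 + 68 + total([34])
= 49 + 83 + 100 + 50 + 49 + 68 + 34 + total([])
= 49 + 83 + 100 + 50 + 49 + 68 + 34 + 0
= 433


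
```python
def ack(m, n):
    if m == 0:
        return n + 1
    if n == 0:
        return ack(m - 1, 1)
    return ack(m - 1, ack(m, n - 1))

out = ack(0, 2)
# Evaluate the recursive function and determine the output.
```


ack(0, 2)
m == 0: return 2 + 1 = 3
= 3


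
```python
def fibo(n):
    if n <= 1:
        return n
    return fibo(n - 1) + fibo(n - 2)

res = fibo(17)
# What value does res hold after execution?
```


fibo(17)
= fibo(16) + fibo(15)
= (fibo(15) + fibo(14)) + fibo(15)
Computing bottom-up: fibo(0)=0, fibo(1)=1, fibo(2)=1, fibo(3)=2, fibo(4)=3, fibo(5)=5, fibo(6)=8, fibo(7)=13, fibo(8)=21, fibo(9)=34, fibo(10)=55, fibo(11)=89, fibo(12)=144, fibo(13)=233, fibo(14)=377, fibo(15)=610, fibo(16)=987, fibo(17)=1597
= 1597


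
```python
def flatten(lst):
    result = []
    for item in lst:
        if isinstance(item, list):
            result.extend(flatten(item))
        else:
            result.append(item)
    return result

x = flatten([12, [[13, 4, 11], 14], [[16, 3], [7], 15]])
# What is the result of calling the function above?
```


flatten([12, [[13, 4, 11], 14], [[16, 3], [7], 15]])
Processing each element:
  12 is not a list -> append 12
  [[13, 4, 11], 14] is a list -> flatten recursively -> [13, 4, 11, 14]
  [[16, 3], [7], 15] is a list -> flatten recursively -> [16, 3, 7, 15]
= [12, 13, 4, 11, 14, 16, 3, 7, 15]


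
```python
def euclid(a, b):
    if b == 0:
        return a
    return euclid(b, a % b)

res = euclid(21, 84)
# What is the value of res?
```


euclid(21, 84)
= euclid(84, 21 % 84) = euclid(84, 21)
= euclid(21, 84 % 21) = euclid(21, 0)
b == 0, return a = 21


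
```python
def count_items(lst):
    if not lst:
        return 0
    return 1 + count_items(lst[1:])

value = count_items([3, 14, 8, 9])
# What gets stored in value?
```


count_items([3, 14, 8, 9])
= 1 + count_items([14, 8, 9])
= 1 + 1 + count_items([8, 9])
= 1 + 1 + 1 + count_items([9])
= 1 + 1 + 1 + 1 + count_items([])
= 1 + 1 + 1 + 1 + 0
= 4


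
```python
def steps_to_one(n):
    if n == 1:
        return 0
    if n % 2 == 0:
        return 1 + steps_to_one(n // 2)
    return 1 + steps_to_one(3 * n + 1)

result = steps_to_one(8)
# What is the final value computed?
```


steps_to_one(8)
8 is even -> steps_to_one(4)
4 is even -> steps_to_one(2)
2 is even -> steps_to_one(1)
Reached 1 after 3 steps
= 3


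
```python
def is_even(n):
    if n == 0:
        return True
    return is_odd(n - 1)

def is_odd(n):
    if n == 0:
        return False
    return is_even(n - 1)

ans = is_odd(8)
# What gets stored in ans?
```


is_odd(8)
= is_even(7)
= is_odd(6)
= is_even(5)
= is_odd(4)
= is_even(3)
= is_odd(2)
= is_even(1)
= is_odd(0)
n == 0: return False
= False


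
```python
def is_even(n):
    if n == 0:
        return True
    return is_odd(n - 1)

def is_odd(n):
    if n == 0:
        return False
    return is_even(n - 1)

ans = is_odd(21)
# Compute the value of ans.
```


is_odd(21)
= is_even(20)
= is_odd(19)
= is_even(18)
= is_odd(17)
= is_even(16)
= is_odd(15)
= is_even(14)
= is_odd(13)
= is_even(12)
= is_odd(11)
= is_even(10)
= is_odd(9)
= is_even(8)
= is_odd(7)
= is_even(6)
= is_odd(5)
= is_even(4)
= is_odd(3)
= is_even(2)
= is_odd(1)
= is_even(0)
n == 0: return True
= True


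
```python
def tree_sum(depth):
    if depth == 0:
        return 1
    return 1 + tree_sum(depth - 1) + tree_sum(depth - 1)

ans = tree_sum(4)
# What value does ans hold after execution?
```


tree_sum(4)
= 1 + tree_sum(3) + tree_sum(3)
= 1 + 2 * tree_sum(3)
tree_sum(k) = 2^(k+1) - 1
tree_sum(0) = 1
tree_sum(1) = 3
tree_sum(2) = 7
tree_sum(3) = 15
tree_sum(4) = 31
tree_sum(4) = 2^5 - 1 = 31


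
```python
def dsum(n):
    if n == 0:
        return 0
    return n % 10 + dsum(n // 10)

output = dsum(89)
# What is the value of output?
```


dsum(89)
= 9 + dsum(8)
= 9 + 8 + dsum(0)
= 9 + 8 + 0
= 17


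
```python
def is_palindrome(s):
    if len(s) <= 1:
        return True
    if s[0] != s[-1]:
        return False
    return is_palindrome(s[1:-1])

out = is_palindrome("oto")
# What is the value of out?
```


is_palindrome("oto")
"oto": s[0]='o' == s[-1]='o' -> is_palindrome("t")
"t": len <= 1 -> True
= True


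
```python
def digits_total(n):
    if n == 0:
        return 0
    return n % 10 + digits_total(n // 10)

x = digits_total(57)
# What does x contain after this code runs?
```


digits_total(57)
= 7 + digits_total(5)
= 7 + 5 + digits_total(0)
= 7 + 5 + 0
= 12


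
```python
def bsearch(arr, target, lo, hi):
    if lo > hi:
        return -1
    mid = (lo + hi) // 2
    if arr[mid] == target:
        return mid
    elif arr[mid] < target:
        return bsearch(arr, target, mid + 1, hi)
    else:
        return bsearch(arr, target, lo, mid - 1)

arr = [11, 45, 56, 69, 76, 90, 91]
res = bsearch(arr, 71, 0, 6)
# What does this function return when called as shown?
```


bsearch(arr, 71, 0, 6)
lo=0, hi=6, mid=3, arr[mid]=69
69 < 71, search right half
lo=4, hi=6, mid=5, arr[mid]=90
90 > 71, search left half
lo=4, hi=4, mid=4, arr[mid]=76
76 > 71, search left half
lo > hi, target not found, return -1
= -1


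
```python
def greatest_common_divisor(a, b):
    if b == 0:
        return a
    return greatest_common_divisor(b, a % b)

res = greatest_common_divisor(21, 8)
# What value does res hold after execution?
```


greatest_common_divisor(21, 8)
= greatest_common_divisor(8, 21 % 8) = greatest_common_divisor(8, 5)
= greatest_common_divisor(5, 8 % 5) = greatest_common_divisor(5, 3)
= greatest_common_divisor(3, 5 % 3) = greatest_common_divisor(3, 2)
= greatest_common_divisor(2, 3 % 2) = greatest_common_divisor(2, 1)
= greatest_common_divisor(1, 2 % 1) = greatest_common_divisor(1, 0)
b == 0, return a = 1


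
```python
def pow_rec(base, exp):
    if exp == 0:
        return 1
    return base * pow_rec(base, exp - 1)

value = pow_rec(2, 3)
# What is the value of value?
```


pow_rec(2, 3)
= 2 * pow_rec(2, 2)
= 2 * 2 * pow_rec(2, 1)
= 2 * 2 * 2 * pow_rec(2, 0)
= 2 * 2 * 2 * 1
= 8


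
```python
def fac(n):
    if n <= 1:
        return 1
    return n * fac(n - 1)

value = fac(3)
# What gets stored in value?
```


fac(3)
= 3 * fac(2)
= 3 * 2 * fac(1)
= 3 * 2 * 1
= 6


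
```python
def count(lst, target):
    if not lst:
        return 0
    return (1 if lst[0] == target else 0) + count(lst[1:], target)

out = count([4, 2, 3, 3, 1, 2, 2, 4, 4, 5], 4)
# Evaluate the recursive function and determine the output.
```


count([4, 2, 3, 3, 1, 2, 2, 4, 4, 5], 4)
lst[0]=4 == 4: 1 + count([2, 3, 3, 1, 2, 2, 4, 4, 5], 4)
lst[0]=2 != 4: 0 + count([3, 3, 1, 2, 2, 4, 4, 5], 4)
lst[0]=3 != 4: 0 + count([3, 1, 2, 2, 4, 4, 5], 4)
lst[0]=3 != 4: 0 + count([1, 2, 2, 4, 4, 5], 4)
lst[0]=1 != 4: 0 + count([2, 2, 4, 4, 5], 4)
lst[0]=2 != 4: 0 + count([2, 4, 4, 5], 4)
lst[0]=2 != 4: 0 + count([4, 4, 5], 4)
lst[0]=4 == 4: 1 + count([4, 5], 4)
lst[0]=4 == 4: 1 + count([5], 4)
lst[0]=5 != 4: 0 + count([], 4)
= 3


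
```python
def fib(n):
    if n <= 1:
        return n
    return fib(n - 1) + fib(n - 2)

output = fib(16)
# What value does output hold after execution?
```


fib(16)
= fib(15) + fib(14)
= (fib(14) + fib(13)) + fib(14)
Computing bottom-up: fib(0)=0, fib(1)=1, fib(2)=1, fib(3)=2, fib(4)=3, fib(5)=5, fib(6)=8, fib(7)=13, fib(8)=21, fib(9)=34, fib(10)=55, fib(11)=89, fib(12)=144, fib(13)=233, fib(14)=377, fib(15)=610, fib(16)=987
= 987


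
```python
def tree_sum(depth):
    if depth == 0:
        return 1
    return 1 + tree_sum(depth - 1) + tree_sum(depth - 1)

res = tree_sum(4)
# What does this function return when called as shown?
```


tree_sum(4)
= 1 + tree_sum(3) + tree_sum(3)
= 1 + 2 * tree_sum(3)
tree_sum(k) = 2^(k+1) - 1
tree_sum(0) = 1
tree_sum(1) = 3
tree_sum(2) = 7
tree_sum(3) = 15
tree_sum(4) = 31
tree_sum(4) = 2^5 - 1 = 31


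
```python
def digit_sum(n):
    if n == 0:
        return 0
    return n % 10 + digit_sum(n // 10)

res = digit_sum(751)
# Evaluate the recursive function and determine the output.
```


digit_sum(751)
= 1 + digit_sum(75)
= 1 + 5 + digit_sum(7)
= 1 + 5 + 7 + digit_sum(0)
= 1 + 5 + 7 + 0
= 13


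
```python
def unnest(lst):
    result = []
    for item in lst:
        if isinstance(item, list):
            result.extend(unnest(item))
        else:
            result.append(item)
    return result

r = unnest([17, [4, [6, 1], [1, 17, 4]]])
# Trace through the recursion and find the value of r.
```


unnest([17, [4, [6, 1], [1, 17, 4]]])
Processing each element:
  17 is not a list -> append 17
  [4, [6, 1], [1, 17, 4]] is a list -> unnest recursively -> [4, 6, 1, 1, 17, 4]
= [17, 4, 6, 1, 1, 17, 4]


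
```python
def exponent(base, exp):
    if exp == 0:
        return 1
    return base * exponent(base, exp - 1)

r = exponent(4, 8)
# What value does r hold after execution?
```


exponent(4, 8)
= 4 * exponent(4, 7)
= 4 * 4 * exponent(4, 6)
= 4 * 4 * 4 * exponent(4, 5)
= 4 * 4 * 4 * 4 * exponent(4, 4)
= 4 * 4 * 4 * 4 * 4 * exponent(4, 3)
= 4 * 4 * 4 * 4 * 4 * 4 * exponent(4, 2)
= 4 * 4 * 4 * 4 * 4 * 4 * 4 * exponent(4, 1)
= 4 * 4 * 4 * 4 * 4 * 4 * 4 * 4 * exponent(4, 0)
= 4 * 4 * 4 * 4 * 4 * 4 * 4 * 4 * 1
= 65536


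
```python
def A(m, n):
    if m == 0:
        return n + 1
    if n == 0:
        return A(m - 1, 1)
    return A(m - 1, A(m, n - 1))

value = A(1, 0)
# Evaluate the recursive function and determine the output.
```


A(1, 0)
n == 0: return A(0, 1)
= A(0, 1) = 2
= 2


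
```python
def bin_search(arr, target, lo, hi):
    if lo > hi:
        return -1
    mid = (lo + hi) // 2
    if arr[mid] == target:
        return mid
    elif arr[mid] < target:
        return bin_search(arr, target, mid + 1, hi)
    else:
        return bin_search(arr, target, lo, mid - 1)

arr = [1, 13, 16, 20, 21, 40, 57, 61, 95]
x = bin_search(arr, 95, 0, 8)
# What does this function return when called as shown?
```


bin_search(arr, 95, 0, 8)
lo=0, hi=8, mid=4, arr[mid]=21
21 < 95, search right half
lo=5, hi=8, mid=6, arr[mid]=57
57 < 95, search right half
lo=7, hi=8, mid=7, arr[mid]=61
61 < 95, search right half
lo=8, hi=8, mid=8, arr[mid]=95
arr[8] == 95, found at index 8
= 8


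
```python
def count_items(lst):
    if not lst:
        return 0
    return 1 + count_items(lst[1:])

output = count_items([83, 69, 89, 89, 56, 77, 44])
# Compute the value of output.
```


count_items([83, 69, 89, 89, 56, 77, 44])
= 1 + count_items([69, 89, 89, 56, 77, 44])
= 1 + 1 + count_items([89, 89, 56, 77, 44])
= 1 + 1 + 1 + count_items([89, 56, 77, 44])
= 1 + 1 + 1 + 1 + count_items([56, 77, 44])
= 1 + 1 + 1 + 1 + 1 + count_items([77, 44])
= 1 + 1 + 1 + 1 + 1 + 1 + count_items([44])
= 1 + 1 + 1 + 1 + 1 + 1 + 1 + count_items([])
= 1 + 1 + 1 + 1 + 1 + 1 + 1 + 0
= 7
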